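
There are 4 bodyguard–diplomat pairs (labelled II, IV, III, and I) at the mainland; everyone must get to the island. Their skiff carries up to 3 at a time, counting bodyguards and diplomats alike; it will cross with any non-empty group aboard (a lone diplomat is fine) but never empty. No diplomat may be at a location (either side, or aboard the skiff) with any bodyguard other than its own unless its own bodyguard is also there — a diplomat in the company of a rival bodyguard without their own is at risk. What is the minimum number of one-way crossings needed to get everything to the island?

9

Counting alone: each trip to the island takes at most 3 across and each return brings at least 1 back, so after t trips out (and t−1 returns) at most 3t − (t−1) of the 8 are across; that first reaches 8 at t = 4, so at least 7 crossings are needed.
The safety rule pushes this higher. Following every safe sequence of crossings, the most of the 8 that can be at the island as the skiff arrives there on crossing 7 is 7 — never all 8.
So no plan with fewer than 9 crossings exists, and this one achieves 9:
1. bodyguard II and diplomat II cross → the island.
2. bodyguard II crosses ← the mainland.
3. bodyguard II, bodyguard IV, and diplomat IV cross → the island.
4. bodyguard II and diplomat II cross ← the mainland.
5. bodyguard I, bodyguard II, and bodyguard III cross → the island.
6. diplomat IV crosses ← the mainland.
7. diplomat II and diplomat IV cross → the island.
8. diplomat II crosses ← the mainland.
9. diplomat I, diplomat II, and diplomat III cross → the island.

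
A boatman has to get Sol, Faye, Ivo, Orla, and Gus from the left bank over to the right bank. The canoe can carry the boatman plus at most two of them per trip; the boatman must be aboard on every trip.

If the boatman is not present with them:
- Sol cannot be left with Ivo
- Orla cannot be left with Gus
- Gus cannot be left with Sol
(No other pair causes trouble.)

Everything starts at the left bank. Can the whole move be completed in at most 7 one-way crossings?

Yes — this plan uses 5 crossings (≤ 7):
1. Boatman goes to the right bank with Orla and Sol.  [the left bank: Faye, Gus, Ivo | the right bank: Orla, Sol]
2. Boatman goes back to the left bank alone.  [the left bank: Faye, Gus, Ivo | the right bank: Orla, Sol]
3. Boatman goes to the right bank with Faye.  [the left bank: Gus, Ivo | the right bank: Faye, Orla, Sol]
4. Boatman goes back to the left bank alone.  [the left bank: Gus, Ivo | the right bank: Faye, Orla, Sol]
5. Boatman goes to the right bank with Gus and Ivo.  [the left bank: — | the right bank: Faye, Gus, Ivo, Orla, Sol]

Yes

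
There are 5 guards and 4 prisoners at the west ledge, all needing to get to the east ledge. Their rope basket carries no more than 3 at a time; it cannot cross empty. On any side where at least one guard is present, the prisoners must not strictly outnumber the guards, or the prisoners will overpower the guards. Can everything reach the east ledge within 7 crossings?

Yes

Yes — this plan uses 7 crossings (≤ 7):
1. 3 prisoners → the east ledge.  (the west ledge: 5G 1P; the east ledge: 0G 3P)
2. 1 prisoner ← the west ledge.  (the west ledge: 5G 2P; the east ledge: 0G 2P)
3. 3 guards → the east ledge.  (the west ledge: 2G 2P; the east ledge: 3G 2P)
4. 1 guard ← the west ledge.  (the west ledge: 3G 2P; the east ledge: 2G 2P)
5. 2 guards and 1 prisoner → the east ledge.  (the west ledge: 1G 1P; the east ledge: 4G 3P)
6. 1 guard ← the west ledge.  (the west ledge: 2G 1P; the east ledge: 3G 3P)
7. 2 guards and 1 prisoner → the east ledge.  (the west ledge: 0G 0P; the east ledge: 5G 4P)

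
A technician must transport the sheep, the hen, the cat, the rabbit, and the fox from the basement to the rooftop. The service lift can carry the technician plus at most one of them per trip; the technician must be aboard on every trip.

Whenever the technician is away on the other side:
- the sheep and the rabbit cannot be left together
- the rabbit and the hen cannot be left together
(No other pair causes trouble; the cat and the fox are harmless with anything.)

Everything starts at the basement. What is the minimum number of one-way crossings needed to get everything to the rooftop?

Counting alone: the technician can take at most 1 across per trip to the rooftop, so moving all 5 needs at least 5 loaded trips out, with a return between consecutive ones — at least 9 crossings.
The safety rule pushes this higher. Following every safe sequence of crossings, the most of the 5 that can be at the rooftop as the service lift arrives there on crossing 9 is 4 — never all 5.
So no plan with fewer than 11 crossings exists, and this one achieves 11:
1. Technician goes to the rooftop with the rabbit.  [the basement: the cat, the fox, the hen, the sheep | the rooftop: the rabbit]
2. Technician goes back to the basement alone.  [the basement: the cat, the fox, the hen, the sheep | the rooftop: the rabbit]
3. Technician goes to the rooftop with the sheep.  [the basement: the cat, the fox, the hen | the rooftop: the rabbit, the sheep]
4. Technician goes back to the basement with the rabbit.  [the basement: the cat, the fox, the hen, the rabbit | the rooftop: the sheep]
5. Technician goes to the rooftop with the hen.  [the basement: the cat, the fox, the rabbit | the rooftop: the hen, the sheep]
6. Technician goes back to the basement alone.  [the basement: the cat, the fox, the rabbit | the rooftop: the hen, the sheep]
7. Technician goes to the rooftop with the cat.  [the basement: the fox, the rabbit | the rooftop: the cat, the hen, the sheep]
8. Technician goes back to the basement alone.  [the basement: the fox, the rabbit | the rooftop: the cat, the hen, the sheep]
9. Technician goes to the rooftop with the fox.  [the basement: the rabbit | the rooftop: the cat, the fox, the hen, the sheep]
10. Technician goes back to the basement alone.  [the basement: the rabbit | the rooftop: the cat, the fox, the hen, the sheep]
11. Technician goes to the rooftop with the rabbit.  [the basement: — | the rooftop: the cat, the fox, the hen, the rabbit, the sheep]

11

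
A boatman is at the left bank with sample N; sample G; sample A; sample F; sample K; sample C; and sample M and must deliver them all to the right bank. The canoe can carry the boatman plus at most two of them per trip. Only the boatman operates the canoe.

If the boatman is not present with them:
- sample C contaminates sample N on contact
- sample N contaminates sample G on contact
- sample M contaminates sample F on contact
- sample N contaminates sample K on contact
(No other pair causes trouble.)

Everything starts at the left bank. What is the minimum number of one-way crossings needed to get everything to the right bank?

Counting alone: the boatman can take at most 2 across per trip to the right bank, so moving all 7 needs at least 4 loaded trips out, with a return between consecutive ones — at least 7 crossings.
The plan below uses exactly 7 crossings, so it is optimal:
1. Boatman goes to the right bank with sample F and sample N.  [the left bank: sample A, sample C, sample G, sample K, sample M | the right bank: sample F, sample N]
2. Boatman goes back to the left bank alone.  [the left bank: sample A, sample C, sample G, sample K, sample M | the right bank: sample F, sample N]
3. Boatman goes to the right bank with sample A and sample G.  [the left bank: sample C, sample K, sample M | the right bank: sample A, sample F, sample G, sample N]
4. Boatman goes back to the left bank with sample N.  [the left bank: sample C, sample K, sample M, sample N | the right bank: sample A, sample F, sample G]
5. Boatman goes to the right bank with sample C and sample K.  [the left bank: sample M, sample N | the right bank: sample A, sample C, sample F, sample G, sample K]
6. Boatman goes back to the left bank alone.  [the left bank: sample M, sample N | the right bank: sample A, sample C, sample F, sample G, sample K]
7. Boatman goes to the right bank with sample M and sample N.  [the left bank: — | the right bank: sample A, sample C, sample F, sample G, sample K, sample M, sample N]

7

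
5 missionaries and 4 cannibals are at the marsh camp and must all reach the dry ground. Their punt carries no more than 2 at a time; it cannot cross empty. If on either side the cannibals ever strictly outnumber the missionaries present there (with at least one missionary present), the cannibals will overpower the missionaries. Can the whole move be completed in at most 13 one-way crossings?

Counting alone: each trip to the dry ground takes at most 2 across and each return brings at least 1 back, so after t trips out (and t−1 returns) at most 2t − (t−1) of the 9 are across; that first reaches 9 at t = 8, so at least 15 crossings are needed.
Since 13 < 15, 13 crossings cannot be enough. (The shortest complete plan in fact takes 15:)
1. 2 cannibals → the dry ground.  (the marsh camp: 5M 2C; the dry ground: 0M 2C)
2. 1 cannibal ← the marsh camp.  (the marsh camp: 5M 3C; the dry ground: 0M 1C)
3. 2 cannibals → the dry ground.  (the marsh camp: 5M 1C; the dry ground: 0M 3C)
4. 1 cannibal ← the marsh camp.  (the marsh camp: 5M 2C; the dry ground: 0M 2C)
5. 2 missionaries → the dry ground.  (the marsh camp: 3M 2C; the dry ground: 2M 2C)
6. 1 cannibal ← the marsh camp.  (the marsh camp: 3M 3C; the dry ground: 2M 1C)
7. 1 missionary and 1 cannibal → the dry ground.  (the marsh camp: 2M 2C; the dry ground: 3M 2C)
8. 1 missionary ← the marsh camp.  (the marsh camp: 3M 2C; the dry ground: 2M 2C)
9. 1 missionary and 1 cannibal → the dry ground.  (the marsh camp: 2M 1C; the dry ground: 3M 3C)
10. 1 cannibal ← the marsh camp.  (the marsh camp: 2M 2C; the dry ground: 3M 2C)
11. 1 missionary and 1 cannibal → the dry ground.  (the marsh camp: 1M 1C; the dry ground: 4M 3C)
12. 1 missionary ← the marsh camp.  (the marsh camp: 2M 1C; the dry ground: 3M 3C)
13. 1 missionary and 1 cannibal → the dry ground.  (the marsh camp: 1M 0C; the dry ground: 4M 4C)
14. 1 cannibal ← the marsh camp.  (the marsh camp: 1M 1C; the dry ground: 4M 3C)
15. 1 missionary and 1 cannibal → the dry ground.  (the marsh camp: 0M 0C; the dry ground: 5M 4C)

No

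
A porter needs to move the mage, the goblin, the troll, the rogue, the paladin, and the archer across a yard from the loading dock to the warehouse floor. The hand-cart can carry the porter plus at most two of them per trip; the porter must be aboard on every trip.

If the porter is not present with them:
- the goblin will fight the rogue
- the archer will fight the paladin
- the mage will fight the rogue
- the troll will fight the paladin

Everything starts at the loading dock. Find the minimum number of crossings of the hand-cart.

7

Counting alone: the porter can take at most 2 across per trip to the warehouse floor, so moving all 6 needs at least 3 loaded trips out, with a return between consecutive ones — at least 5 crossings.
The safety rule pushes this higher. Following every safe sequence of crossings, the most of the 6 that can be at the warehouse floor as the hand-cart arrives there on crossing 5 is 5 — never all 6.
So no plan with fewer than 7 crossings exists, and this one achieves 7:
1. Porter goes to the warehouse floor with the paladin and the rogue.  [the loading dock: the archer, the goblin, the mage, the troll | the warehouse floor: the paladin, the rogue]
2. Porter goes back to the loading dock alone.  [the loading dock: the archer, the goblin, the mage, the troll | the warehouse floor: the paladin, the rogue]
3. Porter goes to the warehouse floor with the goblin and the mage.  [the loading dock: the archer, the troll | the warehouse floor: the goblin, the mage, the paladin, the rogue]
4. Porter goes back to the loading dock with the rogue.  [the loading dock: the archer, the rogue, the troll | the warehouse floor: the goblin, the mage, the paladin]
5. Porter goes to the warehouse floor with the archer and the troll.  [the loading dock: the rogue | the warehouse floor: the archer, the goblin, the mage, the paladin, the troll]
6. Porter goes back to the loading dock with the paladin.  [the loading dock: the paladin, the rogue | the warehouse floor: the archer, the goblin, the mage, the troll]
7. Porter goes to the warehouse floor with the paladin and the rogue.  [the loading dock: — | the warehouse floor: the archer, the goblin, the mage, the paladin, the rogue, the troll]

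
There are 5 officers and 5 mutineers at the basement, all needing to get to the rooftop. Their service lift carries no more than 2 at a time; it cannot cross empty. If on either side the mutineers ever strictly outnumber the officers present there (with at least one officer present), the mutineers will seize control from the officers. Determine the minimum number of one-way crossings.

impossible

Following every safe sequence of crossings from the start, the most of the 10 that can be at the rooftop as the service lift arrives there on crossings 1, 3, 5, 7 is 2, 3, 4, 5 respectively; the best ever achieved is 5 of 10.
From crossing 9 on, no configuration arises that was not already reachable earlier: only 13 distinct safe configurations (who is on which side, and where the service lift is) can ever be reached, none of them has everyone across, and every continuation just revisits them. They are: 0 officers + 0 mutineers across (service lift back at the start); 0 officers + 1 mutineer across (service lift there); 0 officers + 1 mutineer across (service lift back at the start); 0 officers + 2 mutineers across (service lift there); 0 officers + 2 mutineers across (service lift back at the start); 0 officers + 3 mutineers across (service lift there); 0 officers + 3 mutineers across (service lift back at the start); 0 officers + 4 mutineers across (service lift there); 0 officers + 4 mutineers across (service lift back at the start); 0 officers + 5 mutineers across (service lift there); 1 officer + 1 mutineer across (service lift there); 1 officer + 1 mutineer across (service lift back at the start); 2 officers + 2 mutineers across (service lift there). So no valid plan exists.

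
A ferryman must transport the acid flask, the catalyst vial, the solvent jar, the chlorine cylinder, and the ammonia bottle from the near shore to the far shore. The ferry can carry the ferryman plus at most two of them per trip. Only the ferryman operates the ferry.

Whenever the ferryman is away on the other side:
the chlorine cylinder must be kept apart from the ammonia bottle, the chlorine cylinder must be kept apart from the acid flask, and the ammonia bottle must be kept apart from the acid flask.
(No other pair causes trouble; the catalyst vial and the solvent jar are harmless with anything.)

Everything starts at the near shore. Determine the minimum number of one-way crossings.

7

Counting alone: the ferryman can take at most 2 across per trip to the far shore, so moving all 5 needs at least 3 loaded trips out, with a return between consecutive ones — at least 5 crossings.
The safety rule pushes this higher. Following every safe sequence of crossings, the most of the 5 that can be at the far shore as the ferry arrives there on crossing 5 is 4 — never all 5.
So no plan with fewer than 7 crossings exists, and this one achieves 7:
1. Ferryman goes to the far shore with the acid flask and the chlorine cylinder.
2. Ferryman goes back to the near shore with the acid flask.
3. Ferryman goes to the far shore with the acid flask and the catalyst vial.
4. Ferryman goes back to the near shore with the acid flask.
5. Ferryman goes to the far shore with the acid flask and the solvent jar.
6. Ferryman goes back to the near shore with the acid flask.
7. Ferryman goes to the far shore with the acid flask and the ammonia bottle.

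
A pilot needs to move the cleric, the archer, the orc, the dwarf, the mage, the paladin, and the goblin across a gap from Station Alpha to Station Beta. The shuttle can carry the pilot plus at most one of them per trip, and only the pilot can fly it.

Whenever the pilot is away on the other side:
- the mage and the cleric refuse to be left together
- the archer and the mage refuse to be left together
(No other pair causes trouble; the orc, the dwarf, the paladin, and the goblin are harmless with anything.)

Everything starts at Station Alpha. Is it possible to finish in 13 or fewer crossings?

Counting alone: the pilot can take at most 1 across per trip to Station Beta, so moving all 7 needs at least 7 loaded trips out, with a return between consecutive ones — at least 13 crossings.
The safety rule pushes this higher. Following every safe sequence of crossings, the most of the 7 that can be at Station Beta as the shuttle arrives there on crossing 13 is 6 — never all 7.
So the move cannot be finished within 13 crossings. (The shortest complete plan takes 15:)
1. Pilot goes to Station Beta with the mage.
2. Pilot goes back to Station Alpha alone.
3. Pilot goes to Station Beta with the cleric.
4. Pilot goes back to Station Alpha with the mage.
5. Pilot goes to Station Beta with the archer.
6. Pilot goes back to Station Alpha alone.
7. Pilot goes to Station Beta with the orc.
8. Pilot goes back to Station Alpha alone.
9. Pilot goes to Station Beta with the dwarf.
10. Pilot goes back to Station Alpha alone.
11. Pilot goes to Station Beta with the paladin.
12. Pilot goes back to Station Alpha alone.
13. Pilot goes to Station Beta with the goblin.
14. Pilot goes back to Station Alpha alone.
15. Pilot goes to Station Beta with the mage.

No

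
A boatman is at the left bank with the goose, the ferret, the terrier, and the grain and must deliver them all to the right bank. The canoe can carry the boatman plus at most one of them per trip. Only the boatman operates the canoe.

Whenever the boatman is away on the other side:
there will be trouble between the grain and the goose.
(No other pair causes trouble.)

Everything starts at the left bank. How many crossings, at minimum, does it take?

Counting alone: the boatman can take at most 1 across per trip to the right bank, so moving all 4 needs at least 4 loaded trips out, with a return between consecutive ones — at least 7 crossings.
The plan below uses exactly 7 crossings, so it is optimal:
1. Boatman goes to the right bank with the goose.  [the left bank: the ferret, the grain, the terrier | the right bank: the goose]
2. Boatman goes back to the left bank alone.  [the left bank: the ferret, the grain, the terrier | the right bank: the goose]
3. Boatman goes to the right bank with the ferret.  [the left bank: the grain, the terrier | the right bank: the ferret, the goose]
4. Boatman goes back to the left bank alone.  [the left bank: the grain, the terrier | the right bank: the ferret, the goose]
5. Boatman goes to the right bank with the terrier.  [the left bank: the grain | the right bank: the ferret, the goose, the terrier]
6. Boatman goes back to the left bank alone.  [the left bank: the grain | the right bank: the ferret, the goose, the terrier]
7. Boatman goes to the right bank with the grain.  [the left bank: — | the right bank: the ferret, the goose, the grain, the terrier]

7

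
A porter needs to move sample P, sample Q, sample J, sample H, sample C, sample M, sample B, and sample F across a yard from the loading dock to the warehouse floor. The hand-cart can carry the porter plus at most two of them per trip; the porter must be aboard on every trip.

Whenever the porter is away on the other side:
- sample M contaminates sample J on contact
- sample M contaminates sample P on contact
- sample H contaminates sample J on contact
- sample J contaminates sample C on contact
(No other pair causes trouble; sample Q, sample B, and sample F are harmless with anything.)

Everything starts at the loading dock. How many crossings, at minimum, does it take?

Counting alone: the porter can take at most 2 across per trip to the warehouse floor, so moving all 8 needs at least 4 loaded trips out, with a return between consecutive ones — at least 7 crossings.
The safety rule pushes this higher. Following every safe sequence of crossings, the most of the 8 that can be at the warehouse floor as the hand-cart arrives there on crossing 7 is 7 — never all 8.
So no plan with fewer than 9 crossings exists, and this one achieves 9:
1. Porter goes to the warehouse floor with sample J and sample P.  [the loading dock: sample B, sample C, sample F, sample H, sample M, sample Q | the warehouse floor: sample J, sample P]
2. Porter goes back to the loading dock alone.  [the loading dock: sample B, sample C, sample F, sample H, sample M, sample Q | the warehouse floor: sample J, sample P]
3. Porter goes to the warehouse floor with sample Q.  [the loading dock: sample B, sample C, sample F, sample H, sample M | the warehouse floor: sample J, sample P, sample Q]
4. Porter goes back to the loading dock alone.  [the loading dock: sample B, sample C, sample F, sample H, sample M | the warehouse floor: sample J, sample P, sample Q]
5. Porter goes to the warehouse floor with sample B and sample F.  [the loading dock: sample C, sample H, sample M | the warehouse floor: sample B, sample F, sample J, sample P, sample Q]
6. Porter goes back to the loading dock alone.  [the loading dock: sample C, sample H, sample M | the warehouse floor: sample B, sample F, sample J, sample P, sample Q]
7. Porter goes to the warehouse floor with sample C and sample H.  [the loading dock: sample M | the warehouse floor: sample B, sample C, sample F, sample H, sample J, sample P, sample Q]
8. Porter goes back to the loading dock with sample J.  [the loading dock: sample J, sample M | the warehouse floor: sample B, sample C, sample F, sample H, sample P, sample Q]
9. Porter goes to the warehouse floor with sample J and sample M.  [the loading dock: — | the warehouse floor: sample B, sample C, sample F, sample H, sample J, sample M, sample P, sample Q]

9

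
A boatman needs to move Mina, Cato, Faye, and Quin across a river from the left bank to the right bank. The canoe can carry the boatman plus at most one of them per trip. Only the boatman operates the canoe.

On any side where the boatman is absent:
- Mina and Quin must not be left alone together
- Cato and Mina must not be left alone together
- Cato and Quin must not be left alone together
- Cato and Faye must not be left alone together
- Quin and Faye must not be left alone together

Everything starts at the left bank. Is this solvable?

Whatever the first load, the items left behind include a forbidden pair without the boatman. No opening move is safe, so no plan exists.

No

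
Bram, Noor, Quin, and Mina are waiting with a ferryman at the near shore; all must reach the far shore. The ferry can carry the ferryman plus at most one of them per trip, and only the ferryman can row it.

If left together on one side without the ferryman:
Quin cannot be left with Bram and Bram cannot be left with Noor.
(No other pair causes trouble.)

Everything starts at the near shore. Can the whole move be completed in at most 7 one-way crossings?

Counting alone: the ferryman can take at most 1 across per trip to the far shore, so moving all 4 needs at least 4 loaded trips out, with a return between consecutive ones — at least 7 crossings.
The safety rule pushes this higher. Following every safe sequence of crossings, the most of the 4 that can be at the far shore as the ferry arrives there on crossing 7 is 3 — never all 4.
So the move cannot be finished within 7 crossings. (The shortest complete plan takes 9:)
1. Ferryman goes to the far shore with Bram.
2. Ferryman goes back to the near shore alone.
3. Ferryman goes to the far shore with Noor.
4. Ferryman goes back to the near shore with Bram.
5. Ferryman goes to the far shore with Quin.
6. Ferryman goes back to the near shore alone.
7. Ferryman goes to the far shore with Mina.
8. Ferryman goes back to the near shore alone.
9. Ferryman goes to the far shore with Bram.

No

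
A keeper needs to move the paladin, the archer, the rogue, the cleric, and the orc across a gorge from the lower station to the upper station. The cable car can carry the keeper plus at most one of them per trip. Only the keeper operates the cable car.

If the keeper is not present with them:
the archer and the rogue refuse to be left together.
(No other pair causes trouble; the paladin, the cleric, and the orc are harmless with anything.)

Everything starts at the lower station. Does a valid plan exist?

Yes

1. Keeper goes to the upper station with the archer.
2. Keeper goes back to the lower station alone.
3. Keeper goes to the upper station with the paladin.
4. Keeper goes back to the lower station alone.
5. Keeper goes to the upper station with the cleric.
6. Keeper goes back to the lower station alone.
7. Keeper goes to the upper station with the orc.
8. Keeper goes back to the lower station alone.
9. Keeper goes to the upper station with the rogue.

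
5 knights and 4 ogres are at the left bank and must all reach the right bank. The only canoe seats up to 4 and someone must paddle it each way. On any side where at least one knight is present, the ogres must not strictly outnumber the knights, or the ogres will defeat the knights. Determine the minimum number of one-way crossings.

5

Counting alone: each trip to the right bank takes at most 4 across and each return brings at least 1 back, so after t trips out (and t−1 returns) at most 4t − (t−1) of the 9 are across; that first reaches 9 at t = 3, so at least 5 crossings are needed.
The plan below uses exactly 5 crossings, so it is optimal:
1. 3 ogres → the right bank.  (the left bank: 5K 1O; the right bank: 0K 3O)
2. 1 ogre ← the left bank.  (the left bank: 5K 2O; the right bank: 0K 2O)
3. 3 knights and 1 ogre → the right bank.  (the left bank: 2K 1O; the right bank: 3K 3O)
4. 1 ogre ← the left bank.  (the left bank: 2K 2O; the right bank: 3K 2O)
5. 2 knights and 2 ogres → the right bank.  (the left bank: 0K 0O; the right bank: 5K 4O)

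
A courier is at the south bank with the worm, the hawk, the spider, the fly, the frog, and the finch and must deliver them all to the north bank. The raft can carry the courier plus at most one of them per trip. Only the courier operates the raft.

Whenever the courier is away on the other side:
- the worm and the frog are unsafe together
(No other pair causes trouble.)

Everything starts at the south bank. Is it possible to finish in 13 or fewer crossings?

Yes

Yes — this plan uses 11 crossings (≤ 13):
1. Courier goes to the north bank with the worm.  [the south bank: the finch, the fly, the frog, the hawk, the spider | the north bank: the worm]
2. Courier goes back to the south bank alone.  [the south bank: the finch, the fly, the frog, the hawk, the spider | the north bank: the worm]
3. Courier goes to the north bank with the hawk.  [the south bank: the finch, the fly, the frog, the spider | the north bank: the hawk, the worm]
4. Courier goes back to the south bank alone.  [the south bank: the finch, the fly, the frog, the spider | the north bank: the hawk, the worm]
5. Courier goes to the north bank with the spider.  [the south bank: the finch, the fly, the frog | the north bank: the hawk, the spider, the worm]
6. Courier goes back to the south bank alone.  [the south bank: the finch, the fly, the frog | the north bank: the hawk, the spider, the worm]
7. Courier goes to the north bank with the fly.  [the south bank: the finch, the frog | the north bank: the fly, the hawk, the spider, the worm]
8. Courier goes back to the south bank alone.  [the south bank: the finch, the frog | the north bank: the fly, the hawk, the spider, the worm]
9. Courier goes to the north bank with the finch.  [the south bank: the frog | the north bank: the finch, the fly, the hawk, the spider, the worm]
10. Courier goes back to the south bank alone.  [the south bank: the frog | the north bank: the finch, the fly, the hawk, the spider, the worm]
11. Courier goes to the north bank with the frog.  [the south bank: — | the north bank: the finch, the fly, the frog, the hawk, the spider, the worm]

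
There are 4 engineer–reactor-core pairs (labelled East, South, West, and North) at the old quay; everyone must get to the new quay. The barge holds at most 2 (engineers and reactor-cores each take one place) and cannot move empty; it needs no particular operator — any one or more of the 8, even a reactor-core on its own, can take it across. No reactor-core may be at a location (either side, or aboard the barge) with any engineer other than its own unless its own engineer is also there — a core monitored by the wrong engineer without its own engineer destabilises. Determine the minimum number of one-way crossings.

impossible

Following every safe sequence of crossings from the start, the most of the 8 that can be at the new quay as the barge arrives there on crossings 1, 3, 5 is 2, 3, 4 respectively; the best ever achieved is 4 of 8.
From crossing 7 on, no configuration arises that was not already reachable earlier: only 44 distinct safe configurations (who is on which side, and where the barge is) can ever be reached, none of them has everyone across, and every continuation just revisits them. So no valid plan exists.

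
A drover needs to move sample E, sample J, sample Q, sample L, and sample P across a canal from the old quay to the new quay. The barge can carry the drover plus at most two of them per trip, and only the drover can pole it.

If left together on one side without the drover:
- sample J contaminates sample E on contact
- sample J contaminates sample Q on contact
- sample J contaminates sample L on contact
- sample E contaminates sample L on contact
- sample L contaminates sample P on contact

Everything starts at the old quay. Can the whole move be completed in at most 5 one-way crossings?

Counting alone: the drover can take at most 2 across per trip to the new quay, so moving all 5 needs at least 3 loaded trips out, with a return between consecutive ones — at least 5 crossings.
The safety rule pushes this higher. Following every safe sequence of crossings, the most of the 5 that can be at the new quay as the barge arrives there on crossing 5 is 4 — never all 5.
So the move cannot be finished within 5 crossings. (The shortest complete plan takes 7:)
1. Drover goes to the new quay with sample J and sample L.  [the old quay: sample E, sample P, sample Q | the new quay: sample J, sample L]
2. Drover goes back to the old quay with sample J.  [the old quay: sample E, sample J, sample P, sample Q | the new quay: sample L]
3. Drover goes to the new quay with sample E and sample Q.  [the old quay: sample J, sample P | the new quay: sample E, sample L, sample Q]
4. Drover goes back to the old quay with sample E.  [the old quay: sample E, sample J, sample P | the new quay: sample L, sample Q]
5. Drover goes to the new quay with sample E and sample P.  [the old quay: sample J | the new quay: sample E, sample L, sample P, sample Q]
6. Drover goes back to the old quay with sample L.  [the old quay: sample J, sample L | the new quay: sample E, sample P, sample Q]
7. Drover goes to the new quay with sample J and sample L.  [the old quay: — | the new quay: sample E, sample J, sample L, sample P, sample Q]

No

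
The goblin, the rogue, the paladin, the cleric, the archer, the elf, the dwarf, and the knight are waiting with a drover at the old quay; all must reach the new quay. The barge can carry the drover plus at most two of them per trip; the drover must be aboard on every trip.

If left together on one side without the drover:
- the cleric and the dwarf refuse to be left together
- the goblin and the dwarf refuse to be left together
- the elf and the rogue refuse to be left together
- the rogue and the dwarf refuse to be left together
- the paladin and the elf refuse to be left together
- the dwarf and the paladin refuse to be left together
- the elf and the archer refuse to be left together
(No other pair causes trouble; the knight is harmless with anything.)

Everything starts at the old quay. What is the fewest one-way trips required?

9

Counting alone: the drover can take at most 2 across per trip to the new quay, so moving all 8 needs at least 4 loaded trips out, with a return between consecutive ones — at least 7 crossings.
The safety rule pushes this higher. Following every safe sequence of crossings, the most of the 8 that can be at the new quay as the barge arrives there on crossing 7 is 6 — never all 8.
So no plan with fewer than 9 crossings exists, and this one achieves 9:
1. Drover goes to the new quay with the dwarf and the elf.  [the old quay: the archer, the cleric, the goblin, the knight, the paladin, the rogue | the new quay: the dwarf, the elf]
2. Drover goes back to the old quay alone.  [the old quay: the archer, the cleric, the goblin, the knight, the paladin, the rogue | the new quay: the dwarf, the elf]
3. Drover goes to the new quay with the cleric and the goblin.  [the old quay: the archer, the knight, the paladin, the rogue | the new quay: the cleric, the dwarf, the elf, the goblin]
4. Drover goes back to the old quay with the dwarf.  [the old quay: the archer, the dwarf, the knight, the paladin, the rogue | the new quay: the cleric, the elf, the goblin]
5. Drover goes to the new quay with the paladin and the rogue.  [the old quay: the archer, the dwarf, the knight | the new quay: the cleric, the elf, the goblin, the paladin, the rogue]
6. Drover goes back to the old quay with the elf.  [the old quay: the archer, the dwarf, the elf, the knight | the new quay: the cleric, the goblin, the paladin, the rogue]
7. Drover goes to the new quay with the archer and the knight.  [the old quay: the dwarf, the elf | the new quay: the archer, the cleric, the goblin, the knight, the paladin, the rogue]
8. Drover goes back to the old quay alone.  [the old quay: the dwarf, the elf | the new quay: the archer, the cleric, the goblin, the knight, the paladin, the rogue]
9. Drover goes to the new quay with the dwarf and the elf.  [the old quay: — | the new quay: the archer, the cleric, the dwarf, the elf, the goblin, the knight, the paladin, the rogue]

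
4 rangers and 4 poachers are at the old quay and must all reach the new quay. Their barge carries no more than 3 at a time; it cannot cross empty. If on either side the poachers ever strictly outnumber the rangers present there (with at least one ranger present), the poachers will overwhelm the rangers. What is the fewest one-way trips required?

9

Counting alone: each trip to the new quay takes at most 3 across and each return brings at least 1 back, so after t trips out (and t−1 returns) at most 3t − (t−1) of the 8 are across; that first reaches 8 at t = 4, so at least 7 crossings are needed.
The safety rule pushes this higher. Following every safe sequence of crossings, the most of the 8 that can be at the new quay as the barge arrives there on crossing 7 is 7 — never all 8.
So no plan with fewer than 9 crossings exists, and this one achieves 9:
1. 2 poachers → the new quay.  (the old quay: 4R 2P; the new quay: 0R 2P)
2. 1 poacher ← the old quay.  (the old quay: 4R 3P; the new quay: 0R 1P)
3. 3 poachers → the new quay.  (the old quay: 4R 0P; the new quay: 0R 4P)
4. 1 poacher ← the old quay.  (the old quay: 4R 1P; the new quay: 0R 3P)
5. 3 rangers → the new quay.  (the old quay: 1R 1P; the new quay: 3R 3P)
6. 1 ranger and 1 poacher ← the old quay.  (the old quay: 2R 2P; the new quay: 2R 2P)
7. 2 rangers → the new quay.  (the old quay: 0R 2P; the new quay: 4R 2P)
8. 1 poacher ← the old quay.  (the old quay: 0R 3P; the new quay: 4R 1P)
9. 3 poachers → the new quay.  (the old quay: 0R 0P; the new quay: 4R 4P)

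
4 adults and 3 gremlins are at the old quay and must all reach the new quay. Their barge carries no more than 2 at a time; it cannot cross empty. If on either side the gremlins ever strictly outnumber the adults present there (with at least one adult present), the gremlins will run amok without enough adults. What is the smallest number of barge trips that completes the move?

11

Counting alone: each trip to the new quay takes at most 2 across and each return brings at least 1 back, so after t trips out (and t−1 returns) at most 2t − (t−1) of the 7 are across; that first reaches 7 at t = 6, so at least 11 crossings are needed.
The plan below uses exactly 11 crossings, so it is optimal:
1. 2 gremlins → the new quay.  (the old quay: 4A 1G; the new quay: 0A 2G)
2. 1 gremlin ← the old quay.  (the old quay: 4A 2G; the new quay: 0A 1G)
3. 2 gremlins → the new quay.  (the old quay: 4A 0G; the new quay: 0A 3G)
4. 1 gremlin ← the old quay.  (the old quay: 4A 1G; the new quay: 0A 2G)
5. 2 adults → the new quay.  (the old quay: 2A 1G; the new quay: 2A 2G)
6. 1 gremlin ← the old quay.  (the old quay: 2A 2G; the new quay: 2A 1G)
7. 1 adult and 1 gremlin → the new quay.  (the old quay: 1A 1G; the new quay: 3A 2G)
8. 1 adult ← the old quay.  (the old quay: 2A 1G; the new quay: 2A 2G)
9. 1 adult and 1 gremlin → the new quay.  (the old quay: 1A 0G; the new quay: 3A 3G)
10. 1 gremlin ← the old quay.  (the old quay: 1A 1G; the new quay: 3A 2G)
11. 1 adult and 1 gremlin → the new quay.  (the old quay: 0A 0G; the new quay: 4A 3G)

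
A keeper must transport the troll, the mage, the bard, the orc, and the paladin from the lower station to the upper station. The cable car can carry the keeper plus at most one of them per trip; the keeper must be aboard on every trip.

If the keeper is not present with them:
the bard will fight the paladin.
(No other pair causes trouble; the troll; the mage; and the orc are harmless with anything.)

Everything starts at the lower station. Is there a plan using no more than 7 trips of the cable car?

Counting alone: the keeper can take at most 1 across per trip to the upper station, so moving all 5 needs at least 5 loaded trips out, with a return between consecutive ones — at least 9 crossings.
Since 7 < 9, 7 crossings cannot be enough. (The shortest complete plan in fact takes 9:)
1. Keeper goes to the upper station with the bard.  [the lower station: the mage, the orc, the paladin, the troll | the upper station: the bard]
2. Keeper goes back to the lower station alone.  [the lower station: the mage, the orc, the paladin, the troll | the upper station: the bard]
3. Keeper goes to the upper station with the troll.  [the lower station: the mage, the orc, the paladin | the upper station: the bard, the troll]
4. Keeper goes back to the lower station alone.  [the lower station: the mage, the orc, the paladin | the upper station: the bard, the troll]
5. Keeper goes to the upper station with the mage.  [the lower station: the orc, the paladin | the upper station: the bard, the mage, the troll]
6. Keeper goes back to the lower station alone.  [the lower station: the orc, the paladin | the upper station: the bard, the mage, the troll]
7. Keeper goes to the upper station with the orc.  [the lower station: the paladin | the upper station: the bard, the mage, the orc, the troll]
8. Keeper goes back to the lower station alone.  [the lower station: the paladin | the upper station: the bard, the mage, the orc, the troll]
9. Keeper goes to the upper station with the paladin.  [the lower station: — | the upper station: the bard, the mage, the orc, the paladin, the troll]

No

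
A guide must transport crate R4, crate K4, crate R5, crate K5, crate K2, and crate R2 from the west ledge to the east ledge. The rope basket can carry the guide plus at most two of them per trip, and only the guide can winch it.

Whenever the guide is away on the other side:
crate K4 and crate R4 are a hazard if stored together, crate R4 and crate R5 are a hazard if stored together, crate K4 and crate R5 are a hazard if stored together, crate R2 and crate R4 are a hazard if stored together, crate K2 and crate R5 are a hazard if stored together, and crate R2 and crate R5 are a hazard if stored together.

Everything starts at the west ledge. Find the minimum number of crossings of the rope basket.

9

Counting alone: the guide can take at most 2 across per trip to the east ledge, so moving all 6 needs at least 3 loaded trips out, with a return between consecutive ones — at least 5 crossings.
The safety rule pushes this higher. Following every safe sequence of crossings, the most of the 6 that can be at the east ledge as the rope basket arrives there on crossings 5, 7 is 4, 5 respectively — never all 6.
So no plan with fewer than 9 crossings exists, and this one achieves 9:
1. Guide goes to the east ledge with crate R4 and crate R5.
2. Guide goes back to the west ledge with crate R4.
3. Guide goes to the east ledge with crate K5 and crate R4.
4. Guide goes back to the west ledge with crate R4.
5. Guide goes to the east ledge with crate K2 and crate R4.
6. Guide goes back to the west ledge with crate R5.
7. Guide goes to the east ledge with crate K4 and crate R2.
8. Guide goes back to the west ledge with crate R4.
9. Guide goes to the east ledge with crate R4 and crate R5.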